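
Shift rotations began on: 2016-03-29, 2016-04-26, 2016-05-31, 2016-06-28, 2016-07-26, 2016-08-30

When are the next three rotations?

2016-09-27, 2016-10-25, 2016-11-29

Every date is a Tuesday; gaps 28, 35, 28, 28, 35 days.
Each is the last Tuesday of its month (at least one falls on the 29th or later, ruling out '4th Tuesday').
Last Tuesday of September 2016: 2016-09-27.
Last Tuesday of October 2016: 2016-10-25.
November 2016 ends with Tuesday 2016-11-29.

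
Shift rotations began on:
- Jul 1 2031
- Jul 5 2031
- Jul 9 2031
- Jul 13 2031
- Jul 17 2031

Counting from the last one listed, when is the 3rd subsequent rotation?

Every event comes 4 days after the last (4, 4, 4, 4).
Jul 17 2031 + 4 days = Jul 21 2031.
Jul 21 2031 + 4 days = Jul 25 2031.
Jul 25 2031 + 4 days = Jul 29 2031.

Jul 29 2031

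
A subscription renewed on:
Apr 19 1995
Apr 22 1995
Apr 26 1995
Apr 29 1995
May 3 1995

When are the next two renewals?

May 6 1995, May 10 1995

The gap pattern 3, 4, 3, 4 repeats every 2 events.
These are the Wednesdays and Saturdays of each week.
The following Saturday is May 6 1995.
The following Wednesday is May 10 1995.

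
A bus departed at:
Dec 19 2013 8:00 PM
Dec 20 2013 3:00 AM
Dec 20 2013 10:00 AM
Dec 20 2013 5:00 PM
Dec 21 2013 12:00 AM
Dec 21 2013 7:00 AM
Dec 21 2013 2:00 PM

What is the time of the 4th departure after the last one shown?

Dec 22 2013 6:00 PM

Spacing: 7, 7, 7, 7, 7, 7 h — constant 7 h.
Dec 21 2013 2:00 PM + 7 h = Dec 21 2013 9:00 PM.
Dec 21 2013 9:00 PM + 7 h = Dec 22 2013 4:00 AM.
Dec 22 2013 4:00 AM + 7 h = Dec 22 2013 11:00 AM.
Dec 22 2013 11:00 AM + 7 h = Dec 22 2013 6:00 PM.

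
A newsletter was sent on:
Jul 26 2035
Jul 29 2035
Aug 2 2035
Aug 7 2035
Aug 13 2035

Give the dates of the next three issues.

Intervals are 3, 4, 5, 6 days — an arithmetic progression with common difference 1.
Next gap: 7 days. Aug 13 2035 + 7 days = Aug 20 2035.
Next gap: 8 days. Aug 20 2035 + 8 days = Aug 28 2035.
Next gap: 9 days. Aug 28 2035 + 9 days = Sep 6 2035.

Aug 20 2035, Aug 28 2035, Sep 6 2035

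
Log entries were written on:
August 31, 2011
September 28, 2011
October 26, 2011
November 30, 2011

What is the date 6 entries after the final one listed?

May 30, 2012

These are Wednesdays with 28, 28, 35-day gaps.
Each is the final Wednesday of its month — August 31, 2011 is past the 28th, so '4th Wednesday' doesn't fit.
Last Wednesday of December 2011: December 28, 2011.
Last Wednesday of January 2012: January 25, 2012.
February 2012 ends with Wednesday February 29, 2012.
March 2012 ends with Wednesday March 28, 2012.
April 2012 ends with Wednesday April 25, 2012.
May 2012 ends with Wednesday May 30, 2012.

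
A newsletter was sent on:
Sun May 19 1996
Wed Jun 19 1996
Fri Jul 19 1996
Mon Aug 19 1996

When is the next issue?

Each date is the 19th; the gaps (31, 30, 31) track the month lengths.
The rule is the 19th of each month.
September 1996: Thu Sep 19 1996.

Thu Sep 19 1996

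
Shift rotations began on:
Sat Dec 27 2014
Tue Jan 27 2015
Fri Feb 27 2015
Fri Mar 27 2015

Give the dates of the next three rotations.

Mon Apr 27 2015, Wed May 27 2015, Sat Jun 27 2015

Each date is the 27th; the gaps (31, 31, 28) track the month lengths.
The rule is the 27th of each month.
April 2015: Mon Apr 27 2015.
Next: May 2015 → Wed May 27 2015.
June 2015: Sat Jun 27 2015.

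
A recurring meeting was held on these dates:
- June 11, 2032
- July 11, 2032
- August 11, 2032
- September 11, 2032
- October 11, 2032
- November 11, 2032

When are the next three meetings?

The day-of-month is always 11 (30, 31, 31, 30, 31 days between events).
So this recurs on the 11th of each month.
Next: December 2032 → December 11, 2032.
Next: January 2033 → January 11, 2033.
Next: February 2033 → February 11, 2033.

December 11, 2032; January 11, 2033; February 11, 2033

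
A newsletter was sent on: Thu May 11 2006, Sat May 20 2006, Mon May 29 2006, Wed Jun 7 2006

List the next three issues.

Fri Jun 16 2006, Sun Jun 25 2006, Tue Jul 4 2006

Every event comes 9 days after the last (9, 9, 9).
Wed Jun 7 2006 + 9 days = Fri Jun 16 2006.
Fri Jun 16 2006 + 9 days = Sun Jun 25 2006.
Sun Jun 25 2006 + 9 days = Tue Jul 4 2006.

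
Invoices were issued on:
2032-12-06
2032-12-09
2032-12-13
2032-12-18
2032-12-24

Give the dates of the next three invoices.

2032-12-31, 2033-01-08, 2033-01-17

Gaps: 3, 4, 5, 6 days — each gap is 1 larger than the previous one.
Next gap: 7 days. 2032-12-24 + 7 days = 2032-12-31.
Next gap: 8 days. 2032-12-31 + 8 days = 2033-01-08.
Next gap: 9 days. 2033-01-08 + 9 days = 2033-01-17.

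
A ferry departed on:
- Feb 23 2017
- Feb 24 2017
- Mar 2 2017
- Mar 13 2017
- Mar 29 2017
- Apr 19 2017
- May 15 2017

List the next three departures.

Intervals are 1, 6, 11, 16, 21, 26 days — an arithmetic progression with common difference 5.
Next gap: 31 days. May 15 2017 + 31 days = Jun 15 2017.
Next gap: 36 days. Jun 15 2017 + 36 days = Jul 21 2017.
Next gap: 41 days. Jul 21 2017 + 41 days = Aug 31 2017.

Jun 15 2017, Jul 21 2017, Aug 31 2017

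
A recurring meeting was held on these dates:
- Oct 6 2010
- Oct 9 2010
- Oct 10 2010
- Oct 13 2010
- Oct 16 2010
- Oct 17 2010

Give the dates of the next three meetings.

Gaps: 3, 1, 3, 3, 1 days — not constant, but cyclic with period 3.
The events fall on every Wednesday, Saturday and Sunday.
Next Wednesday: Oct 20 2010.
The following Saturday is Oct 23 2010.
The following Sunday is Oct 24 2010.

Oct 20 2010, Oct 23 2010, Oct 24 2010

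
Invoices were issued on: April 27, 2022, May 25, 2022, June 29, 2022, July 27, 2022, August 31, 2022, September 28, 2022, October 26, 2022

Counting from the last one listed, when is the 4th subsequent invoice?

February 22, 2023

All Wednesdays; the gaps (28, 35, 28, 35, 28, 28) vary with month length.
This is the last Wednesday of each month.
November 2022 ends with Wednesday November 30, 2022.
Last Wednesday of December 2022: December 28, 2022.
January 2023 ends with Wednesday January 25, 2023.
Last Wednesday of February 2023: February 22, 2023.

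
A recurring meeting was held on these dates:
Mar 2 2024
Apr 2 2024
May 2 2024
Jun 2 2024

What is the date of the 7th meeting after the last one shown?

The day-of-month is always 2 (31, 30, 31 days between events).
So this recurs on the 2nd of each month.
Next: July 2024 → Jul 2 2024.
Next: August 2024 → Aug 2 2024.
September 2024: Sep 2 2024.
Next: October 2024 → Oct 2 2024.
November 2024: Nov 2 2024.
December 2024: Dec 2 2024.
Next: January 2025 → Jan 2 2025.

Jan 2 2025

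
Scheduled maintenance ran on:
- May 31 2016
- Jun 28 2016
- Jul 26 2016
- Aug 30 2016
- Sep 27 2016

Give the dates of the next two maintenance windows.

These are Tuesdays with 28, 28, 35, 28-day gaps.
Each is the final Tuesday of its month — May 31 2016 is past the 28th, so '4th Tuesday' doesn't fit.
Last Tuesday of October 2016: Oct 25 2016.
November 2016 ends with Tuesday Nov 29 2016.

Oct 25 2016, Nov 29 2016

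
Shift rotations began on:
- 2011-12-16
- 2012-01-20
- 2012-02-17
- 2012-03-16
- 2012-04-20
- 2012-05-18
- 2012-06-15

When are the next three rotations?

All dates are Fridays, 35, 28, 28, 35, 28, 28 days apart.
Specifically, the 3rd Friday of each month.
3rd Friday of July 2012: 2012-07-20.
3rd Friday of August 2012: 2012-08-17.
3rd Friday of September 2012: 2012-09-21.

2012-07-20, 2012-08-17, 2012-09-21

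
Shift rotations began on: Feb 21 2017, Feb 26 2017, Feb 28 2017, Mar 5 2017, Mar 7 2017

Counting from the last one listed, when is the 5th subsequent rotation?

Mar 26 2017

Every event lands on a Tuesday or Sunday (gaps cycle 5, 2, 5, 2).
So the schedule is: every Tuesday and Sunday.
The following Sunday is Mar 12 2017.
The following Tuesday is Mar 14 2017.
The following Sunday is Mar 19 2017.
Next Tuesday: Mar 21 2017.
Next Sunday: Mar 26 2017.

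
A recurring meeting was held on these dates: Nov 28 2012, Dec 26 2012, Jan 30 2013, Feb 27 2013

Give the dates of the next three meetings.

Every date is a Wednesday; gaps 28, 35, 28 days.
Each is the last Wednesday of its month (at least one falls on the 29th or later, ruling out '4th Wednesday').
March 2013 ends with Wednesday Mar 27 2013.
April 2013 ends with Wednesday Apr 24 2013.
Last Wednesday of May 2013: May 29 2013.

Mar 27 2013, Apr 24 2013, May 29 2013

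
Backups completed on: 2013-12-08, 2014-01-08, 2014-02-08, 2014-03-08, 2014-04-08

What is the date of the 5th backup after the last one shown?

2014-09-08

Gaps: 31, 31, 28, 31 days — not constant. Every event is on the 8th of the month.
Pattern: the 8th of each month.
Next: May 2014 → 2014-05-08.
Next: June 2014 → 2014-06-08.
July 2014: 2014-07-08.
August 2014: 2014-08-08.
Next: September 2014 → 2014-09-08.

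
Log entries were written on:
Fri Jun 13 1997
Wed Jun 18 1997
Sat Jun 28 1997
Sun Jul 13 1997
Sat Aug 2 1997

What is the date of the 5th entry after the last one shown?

The spacing grows by 5 each time: 5, 10, 15, 20 days.
Next gap: 25 days. Sat Aug 2 1997 + 25 days = Wed Aug 27 1997.
Next gap: 30 days. Wed Aug 27 1997 + 30 days = Fri Sep 26 1997.
Next gap: 35 days. Fri Sep 26 1997 + 35 days = Fri Oct 31 1997.
Next gap: 40 days. Fri Oct 31 1997 + 40 days = Wed Dec 10 1997.
Next gap: 45 days. Wed Dec 10 1997 + 45 days = Sat Jan 24 1998.

Sat Jan 24 1998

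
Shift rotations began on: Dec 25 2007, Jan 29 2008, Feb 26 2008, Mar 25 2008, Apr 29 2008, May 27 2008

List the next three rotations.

Every date is a Tuesday; gaps 35, 28, 28, 35, 28 days.
Each is the last Tuesday of its month (at least one falls on the 29th or later, ruling out '4th Tuesday').
Last Tuesday of June 2008: Jun 24 2008.
Last Tuesday of July 2008: Jul 29 2008.
Last Tuesday of August 2008: Aug 26 2008.

Jun 24 2008, Jul 29 2008, Aug 26 2008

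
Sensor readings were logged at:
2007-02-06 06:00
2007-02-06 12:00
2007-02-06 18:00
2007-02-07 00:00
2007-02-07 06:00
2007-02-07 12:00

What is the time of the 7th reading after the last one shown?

2007-02-09 06:00

Spacing: 6, 6, 6, 6, 6 h — constant 6 h.
2007-02-07 12:00 + 6 h = 2007-02-07 18:00.
2007-02-07 18:00 + 6 h = 2007-02-08 00:00.
2007-02-08 00:00 + 6 h = 2007-02-08 06:00.
2007-02-08 06:00 + 6 h = 2007-02-08 12:00.
2007-02-08 12:00 + 6 h = 2007-02-08 18:00.
2007-02-08 18:00 + 6 h = 2007-02-09 00:00.
2007-02-09 00:00 + 6 h = 2007-02-09 06:00.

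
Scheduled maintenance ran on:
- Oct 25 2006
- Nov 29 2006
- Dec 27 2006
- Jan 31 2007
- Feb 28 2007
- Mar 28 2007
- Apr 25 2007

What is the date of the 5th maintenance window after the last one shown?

Sep 26 2007

Every date is a Wednesday; gaps 35, 28, 35, 28, 28, 28 days.
Each is the last Wednesday of its month (at least one falls on the 29th or later, ruling out '4th Wednesday').
Last Wednesday of May 2007: May 30 2007.
Last Wednesday of June 2007: Jun 27 2007.
July 2007 ends with Wednesday Jul 25 2007.
August 2007 ends with Wednesday Aug 29 2007.
September 2007 ends with Wednesday Sep 26 2007.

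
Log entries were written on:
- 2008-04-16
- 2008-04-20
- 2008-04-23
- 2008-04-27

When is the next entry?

2008-04-30

Every event lands on a Wednesday or Sunday (gaps cycle 4, 3, 4).
So the schedule is: every Wednesday and Sunday.
The following Wednesday is 2008-04-30.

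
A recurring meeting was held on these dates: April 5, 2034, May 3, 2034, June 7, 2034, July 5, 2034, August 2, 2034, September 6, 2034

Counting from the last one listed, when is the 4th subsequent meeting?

Gaps: 28, 35, 28, 28, 35 days — a mix of 28 and 35. Every date is a Wednesday.
Each is the 1st Wednesday of its month.
1st Wednesday of October 2034: October 4, 2034.
1st Wednesday of November 2034: November 1, 2034.
1st Wednesday of December 2034: December 6, 2034.
1st Wednesday of January 2035: January 3, 2035.

January 3, 2035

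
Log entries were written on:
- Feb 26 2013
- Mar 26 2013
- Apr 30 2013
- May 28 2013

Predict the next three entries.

Jun 25 2013, Jul 30 2013, Aug 27 2013

These are Tuesdays with 28, 35, 28-day gaps.
Each is the final Tuesday of its month — Apr 30 2013 is past the 28th, so '4th Tuesday' doesn't fit.
Last Tuesday of June 2013: Jun 25 2013.
July 2013 ends with Tuesday Jul 30 2013.
Last Tuesday of August 2013: Aug 27 2013.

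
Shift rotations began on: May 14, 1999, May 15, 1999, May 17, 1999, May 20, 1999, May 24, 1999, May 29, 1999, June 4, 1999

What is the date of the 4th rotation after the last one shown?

Gaps: 1, 2, 3, 4, 5, 6 days — each gap is 1 larger than the previous one.
Next gap: 7 days. June 4, 1999 + 7 days = June 11, 1999.
Next gap: 8 days. June 11, 1999 + 8 days = June 19, 1999.
Next gap: 9 days. June 19, 1999 + 9 days = June 28, 1999.
Next gap: 10 days. June 28, 1999 + 10 days = July 8, 1999.

July 8, 1999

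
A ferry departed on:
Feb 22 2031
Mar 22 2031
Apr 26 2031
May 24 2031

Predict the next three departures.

Gaps: 28, 35, 28 days — a mix of 28 and 35. Every date is a Saturday.
Each is the 4th Saturday of its month.
4th Saturday of June 2031: Jun 28 2031.
July 2031 — 4th Saturday is Jul 26 2031.
August 2031 — 4th Saturday is Aug 23 2031.

Jun 28 2031, Jul 26 2031, Aug 23 2031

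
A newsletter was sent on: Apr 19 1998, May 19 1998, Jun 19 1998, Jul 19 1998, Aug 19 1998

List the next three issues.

Sep 19 1998, Oct 19 1998, Nov 19 1998

Gaps: 30, 31, 30, 31 days — not constant. Every event is on the 19th of the month.
Pattern: the 19th of each month.
Next: September 1998 → Sep 19 1998.
Next: October 1998 → Oct 19 1998.
Next: November 1998 → Nov 19 1998.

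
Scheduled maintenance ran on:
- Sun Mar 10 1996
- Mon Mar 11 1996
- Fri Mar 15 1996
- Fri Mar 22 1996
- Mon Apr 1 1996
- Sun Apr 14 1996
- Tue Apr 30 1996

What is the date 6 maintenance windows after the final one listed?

Sun Oct 6 1996

Gaps: 1, 4, 7, 10, 13, 16 days — each gap is 3 larger than the previous one.
Next gap: 19 days. Tue Apr 30 1996 + 19 days = Sun May 19 1996.
Next gap: 22 days. Sun May 19 1996 + 22 days = Mon Jun 10 1996.
Next gap: 25 days. Mon Jun 10 1996 + 25 days = Fri Jul 5 1996.
Next gap: 28 days. Fri Jul 5 1996 + 28 days = Fri Aug 2 1996.
Next gap: 31 days. Fri Aug 2 1996 + 31 days = Mon Sep 2 1996.
Next gap: 34 days. Mon Sep 2 1996 + 34 days = Sun Oct 6 1996.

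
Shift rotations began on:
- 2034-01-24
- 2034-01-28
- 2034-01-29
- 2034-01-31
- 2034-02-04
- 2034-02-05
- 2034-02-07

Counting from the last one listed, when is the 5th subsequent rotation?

The gap pattern 4, 1, 2, 4, 1, 2 repeats every 3 events.
These are the Tuesdays, Saturdays and Sundays of each week.
The following Saturday is 2034-02-11.
The following Sunday is 2034-02-12.
Next Tuesday: 2034-02-14.
Next Saturday: 2034-02-18.
The following Sunday is 2034-02-19.

2034-02-19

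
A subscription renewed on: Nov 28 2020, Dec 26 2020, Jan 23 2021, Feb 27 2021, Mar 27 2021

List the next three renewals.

Gaps: 28, 28, 35, 28 days — a mix of 28 and 35. Every date is a Saturday.
Each is the 4th Saturday of its month.
4th Saturday of April 2021: Apr 24 2021.
May 2021 — 4th Saturday is May 22 2021.
June 2021 — 4th Saturday is Jun 26 2021.

Apr 24 2021, May 22 2021, Jun 26 2021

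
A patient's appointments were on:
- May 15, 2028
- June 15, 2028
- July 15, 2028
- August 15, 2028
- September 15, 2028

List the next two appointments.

October 15, 2028; November 15, 2028

Gaps: 31, 30, 31, 31 days — not constant. Every event is on the 15th of the month.
Pattern: the 15th of each month.
October 2028: October 15, 2028.
November 2028: November 15, 2028.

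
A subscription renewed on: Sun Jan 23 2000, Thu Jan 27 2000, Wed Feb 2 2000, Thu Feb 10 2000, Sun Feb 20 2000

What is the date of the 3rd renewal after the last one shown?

Intervals are 4, 6, 8, 10 days — an arithmetic progression with common difference 2.
Next gap: 12 days. Sun Feb 20 2000 + 12 days = Fri Mar 3 2000.
Next gap: 14 days. Fri Mar 3 2000 + 14 days = Fri Mar 17 2000.
Next gap: 16 days. Fri Mar 17 2000 + 16 days = Sun Apr 2 2000.

Sun Apr 2 2000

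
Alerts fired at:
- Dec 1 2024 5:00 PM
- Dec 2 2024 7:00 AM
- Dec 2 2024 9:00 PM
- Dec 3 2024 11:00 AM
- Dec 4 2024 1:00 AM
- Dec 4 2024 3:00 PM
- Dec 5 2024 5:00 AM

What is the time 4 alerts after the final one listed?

Spacing: 14, 14, 14, 14, 14, 14 h — constant 14 h.
Dec 5 2024 5:00 AM + 14 h = Dec 5 2024 7:00 PM.
Dec 5 2024 7:00 PM + 14 h = Dec 6 2024 9:00 AM.
Dec 6 2024 9:00 AM + 14 h = Dec 6 2024 11:00 PM.
Dec 6 2024 11:00 PM + 14 h = Dec 7 2024 1:00 PM.

Dec 7 2024 1:00 PM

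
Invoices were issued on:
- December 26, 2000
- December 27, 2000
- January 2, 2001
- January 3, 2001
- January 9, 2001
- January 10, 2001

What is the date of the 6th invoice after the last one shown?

January 31, 2001

The gap pattern 1, 6, 1, 6, 1 repeats every 2 events.
These are the Tuesdays and Wednesdays of each week.
The following Tuesday is January 16, 2001.
The following Wednesday is January 17, 2001.
The following Tuesday is January 23, 2001.
The following Wednesday is January 24, 2001.
Next Tuesday: January 30, 2001.
Next Wednesday: January 31, 2001.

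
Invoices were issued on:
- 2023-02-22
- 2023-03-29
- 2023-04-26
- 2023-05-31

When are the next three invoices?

These are Wednesdays with 35, 28, 35-day gaps.
Each is the final Wednesday of its month — 2023-03-29 is past the 28th, so '4th Wednesday' doesn't fit.
Last Wednesday of June 2023: 2023-06-28.
July 2023 ends with Wednesday 2023-07-26.
August 2023 ends with Wednesday 2023-08-30.

2023-06-28, 2023-07-26, 2023-08-30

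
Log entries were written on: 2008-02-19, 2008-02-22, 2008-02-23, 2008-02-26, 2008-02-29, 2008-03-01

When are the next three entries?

The gap pattern 3, 1, 3, 3, 1 repeats every 3 events.
These are the Tuesdays, Fridays and Saturdays of each week.
The following Tuesday is 2008-03-04.
Next Friday: 2008-03-07.
The following Saturday is 2008-03-08.

2008-03-04, 2008-03-07, 2008-03-08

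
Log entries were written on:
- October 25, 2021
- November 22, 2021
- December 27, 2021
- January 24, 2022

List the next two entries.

Gaps: 28, 35, 28 days — a mix of 28 and 35. Every date is a Monday.
Each is the 4th Monday of its month.
4th Monday of February 2022: February 28, 2022.
4th Monday of March 2022: March 28, 2022.

February 28, 2022; March 28, 2022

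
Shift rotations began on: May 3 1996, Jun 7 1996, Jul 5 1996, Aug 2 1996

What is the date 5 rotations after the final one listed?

Gaps: 35, 28, 28 days — a mix of 28 and 35. Every date is a Friday.
Each is the 1st Friday of its month.
1st Friday of September 1996: Sep 6 1996.
1st Friday of October 1996: Oct 4 1996.
November 1996 — 1st Friday is Nov 1 1996.
1st Friday of December 1996: Dec 6 1996.
1st Friday of January 1997: Jan 3 1997.

Jan 3 1997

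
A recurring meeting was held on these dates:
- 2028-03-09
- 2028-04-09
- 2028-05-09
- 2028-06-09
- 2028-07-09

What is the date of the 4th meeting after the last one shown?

Each date is the 9th; the gaps (31, 30, 31, 30) track the month lengths.
The rule is the 9th of each month.
Next: August 2028 → 2028-08-09.
Next: September 2028 → 2028-09-09.
Next: October 2028 → 2028-10-09.
Next: November 2028 → 2028-11-09.

2028-11-09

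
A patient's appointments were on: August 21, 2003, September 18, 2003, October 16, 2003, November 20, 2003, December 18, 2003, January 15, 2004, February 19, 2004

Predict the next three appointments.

Gaps: 28, 28, 35, 28, 28, 35 days — a mix of 28 and 35. Every date is a Thursday.
Each is the 3rd Thursday of its month.
March 2004 — 3rd Thursday is March 18, 2004.
3rd Thursday of April 2004: April 15, 2004.
May 2004 — 3rd Thursday is May 20, 2004.

March 18, 2004; April 15, 2004; May 20, 2004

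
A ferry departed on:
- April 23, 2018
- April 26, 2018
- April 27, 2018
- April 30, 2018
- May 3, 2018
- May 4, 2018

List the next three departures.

May 7, 2018; May 10, 2018; May 11, 2018

Every event lands on a Monday or Thursday or Friday (gaps cycle 3, 1, 3, 3, 1).
So the schedule is: every Monday, Thursday and Friday.
Next Monday: May 7, 2018.
The following Thursday is May 10, 2018.
Next Friday: May 11, 2018.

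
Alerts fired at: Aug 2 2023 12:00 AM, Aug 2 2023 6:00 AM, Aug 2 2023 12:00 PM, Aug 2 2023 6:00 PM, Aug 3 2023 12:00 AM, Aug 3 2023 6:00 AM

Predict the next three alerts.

The interval is a steady 6 hours (6, 6, 6, 6, 6).
Aug 3 2023 6:00 AM + 6 h = Aug 3 2023 12:00 PM.
Aug 3 2023 12:00 PM + 6 h = Aug 3 2023 6:00 PM.
Aug 3 2023 6:00 PM + 6 h = Aug 4 2023 12:00 AM.

Aug 3 2023 12:00 PM, Aug 3 2023 6:00 PM, Aug 4 2023 12:00 AM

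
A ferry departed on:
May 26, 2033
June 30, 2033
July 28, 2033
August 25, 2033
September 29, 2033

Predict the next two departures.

These are Thursdays with 35, 28, 28, 35-day gaps.
Each is the final Thursday of its month — June 30, 2033 is past the 28th, so '4th Thursday' doesn't fit.
Last Thursday of October 2033: October 27, 2033.
November 2033 ends with Thursday November 24, 2033.

October 27, 2033; November 24, 2033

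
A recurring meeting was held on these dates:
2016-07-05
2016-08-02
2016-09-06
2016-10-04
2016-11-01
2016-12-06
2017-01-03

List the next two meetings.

All dates are Tuesdays, 28, 35, 28, 28, 35, 28 days apart.
Specifically, the 1st Tuesday of each month.
1st Tuesday of February 2017: 2017-02-07.
March 2017 — 1st Tuesday is 2017-03-07.

2017-02-07, 2017-03-07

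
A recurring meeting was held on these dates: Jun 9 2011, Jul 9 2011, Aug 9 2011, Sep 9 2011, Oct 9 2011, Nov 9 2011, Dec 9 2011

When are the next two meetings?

Jan 9 2012, Feb 9 2012

Gaps: 30, 31, 31, 30, 31, 30 days — not constant. Every event is on the 9th of the month.
Pattern: the 9th of each month.
January 2012: Jan 9 2012.
February 2012: Feb 9 2012.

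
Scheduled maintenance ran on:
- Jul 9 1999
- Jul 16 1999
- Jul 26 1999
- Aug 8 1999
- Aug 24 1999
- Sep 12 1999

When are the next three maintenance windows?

Intervals are 7, 10, 13, 16, 19 days — an arithmetic progression with common difference 3.
Next gap: 22 days. Sep 12 1999 + 22 days = Oct 4 1999.
Next gap: 25 days. Oct 4 1999 + 25 days = Oct 29 1999.
Next gap: 28 days. Oct 29 1999 + 28 days = Nov 26 1999.

Oct 4 1999, Oct 29 1999, Nov 26 1999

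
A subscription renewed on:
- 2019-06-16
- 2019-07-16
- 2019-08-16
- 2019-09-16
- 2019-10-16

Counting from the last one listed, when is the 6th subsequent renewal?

2020-04-16

Each date is the 16th; the gaps (30, 31, 31, 30) track the month lengths.
The rule is the 16th of each month.
Next: November 2019 → 2019-11-16.
December 2019: 2019-12-16.
January 2020: 2020-01-16.
Next: February 2020 → 2020-02-16.
Next: March 2020 → 2020-03-16.
Next: April 2020 → 2020-04-16.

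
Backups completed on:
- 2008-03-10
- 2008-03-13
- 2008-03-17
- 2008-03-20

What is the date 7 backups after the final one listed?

2008-04-14

The gap pattern 3, 4, 3 repeats every 2 events.
These are the Mondays and Thursdays of each week.
Next Monday: 2008-03-24.
The following Thursday is 2008-03-27.
Next Monday: 2008-03-31.
The following Thursday is 2008-04-03.
The following Monday is 2008-04-07.
Next Thursday: 2008-04-10.
The following Monday is 2008-04-14.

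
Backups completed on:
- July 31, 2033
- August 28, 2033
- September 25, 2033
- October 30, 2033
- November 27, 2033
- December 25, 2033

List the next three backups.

Every date is a Sunday; gaps 28, 28, 35, 28, 28 days.
Each is the last Sunday of its month (at least one falls on the 29th or later, ruling out '4th Sunday').
Last Sunday of January 2034: January 29, 2034.
Last Sunday of February 2034: February 26, 2034.
Last Sunday of March 2034: March 26, 2034.

January 29, 2034; February 26, 2034; March 26, 2034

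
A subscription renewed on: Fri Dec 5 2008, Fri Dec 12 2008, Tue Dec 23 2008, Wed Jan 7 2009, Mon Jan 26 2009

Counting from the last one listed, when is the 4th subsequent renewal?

Intervals are 7, 11, 15, 19 days — an arithmetic progression with common difference 4.
Next gap: 23 days. Mon Jan 26 2009 + 23 days = Wed Feb 18 2009.
Next gap: 27 days. Wed Feb 18 2009 + 27 days = Tue Mar 17 2009.
Next gap: 31 days. Tue Mar 17 2009 + 31 days = Fri Apr 17 2009.
Next gap: 35 days. Fri Apr 17 2009 + 35 days = Fri May 22 2009.

Fri May 22 2009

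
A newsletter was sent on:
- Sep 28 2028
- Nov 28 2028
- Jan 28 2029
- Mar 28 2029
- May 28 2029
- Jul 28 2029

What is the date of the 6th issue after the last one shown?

Jul 28 2030

Each date is the 28th; the gaps (61, 61, 59, 61, 61) track the month lengths.
The rule is the 28th of every 2 months.
September 2029: Sep 28 2029.
Next: November 2029 → Nov 28 2029.
January 2030: Jan 28 2030.
Next: March 2030 → Mar 28 2030.
May 2030: May 28 2030.
Next: July 2030 → Jul 28 2030.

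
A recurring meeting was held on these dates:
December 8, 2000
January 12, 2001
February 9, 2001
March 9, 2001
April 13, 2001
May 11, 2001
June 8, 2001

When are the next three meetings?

July 13, 2001; August 10, 2001; September 14, 2001

Gaps: 35, 28, 28, 35, 28, 28 days — a mix of 28 and 35. Every date is a Friday.
Each is the 2nd Friday of its month.
2nd Friday of July 2001: July 13, 2001.
August 2001 — 2nd Friday is August 10, 2001.
2nd Friday of September 2001: September 14, 2001.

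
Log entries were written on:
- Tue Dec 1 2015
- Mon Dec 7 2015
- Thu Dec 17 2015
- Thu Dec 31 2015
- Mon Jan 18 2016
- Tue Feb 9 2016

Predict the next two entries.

Intervals are 6, 10, 14, 18, 22 days — an arithmetic progression with common difference 4.
Next gap: 26 days. Tue Feb 9 2016 + 26 days = Sun Mar 6 2016.
Next gap: 30 days. Sun Mar 6 2016 + 30 days = Tue Apr 5 2016.

Sun Mar 6 2016, Tue Apr 5 2016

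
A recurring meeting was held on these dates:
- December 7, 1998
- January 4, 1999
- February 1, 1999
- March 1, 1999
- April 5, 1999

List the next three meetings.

May 3, 1999; June 7, 1999; July 5, 1999

These are Mondays at 28- or 35-day spacing (28, 28, 28, 35).
The pattern: 1st Monday of the month.
1st Monday of May 1999: May 3, 1999.
1st Monday of June 1999: June 7, 1999.
1st Monday of July 1999: July 5, 1999.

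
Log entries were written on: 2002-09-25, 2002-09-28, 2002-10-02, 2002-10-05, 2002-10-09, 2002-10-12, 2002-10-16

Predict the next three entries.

The gap pattern 3, 4, 3, 4, 3, 4 repeats every 2 events.
These are the Wednesdays and Saturdays of each week.
Next Saturday: 2002-10-19.
The following Wednesday is 2002-10-23.
The following Saturday is 2002-10-26.

2002-10-19, 2002-10-23, 2002-10-26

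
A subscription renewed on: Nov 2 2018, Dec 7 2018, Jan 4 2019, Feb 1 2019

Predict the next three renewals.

These are Fridays at 28- or 35-day spacing (35, 28, 28).
The pattern: 1st Friday of the month.
1st Friday of March 2019: Mar 1 2019.
1st Friday of April 2019: Apr 5 2019.
May 2019 — 1st Friday is May 3 2019.

Mar 1 2019, Apr 5 2019, May 3 2019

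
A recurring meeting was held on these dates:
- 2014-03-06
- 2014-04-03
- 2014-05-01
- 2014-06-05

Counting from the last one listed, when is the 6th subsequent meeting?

2014-12-04

All dates are Thursdays, 28, 28, 35 days apart.
Specifically, the 1st Thursday of each month.
July 2014 — 1st Thursday is 2014-07-03.
August 2014 — 1st Thursday is 2014-08-07.
1st Thursday of September 2014: 2014-09-04.
October 2014 — 1st Thursday is 2014-10-02.
1st Thursday of November 2014: 2014-11-06.
1st Thursday of December 2014: 2014-12-04.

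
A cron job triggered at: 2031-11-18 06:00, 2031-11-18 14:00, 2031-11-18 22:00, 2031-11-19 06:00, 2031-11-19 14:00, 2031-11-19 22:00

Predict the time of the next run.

2031-11-20 06:00

The interval is a steady 8 hours (8, 8, 8, 8, 8).
2031-11-19 22:00 + 8 h = 2031-11-20 06:00.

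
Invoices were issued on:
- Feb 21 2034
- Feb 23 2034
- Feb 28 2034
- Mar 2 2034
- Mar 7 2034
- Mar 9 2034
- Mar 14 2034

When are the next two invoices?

Mar 16 2034, Mar 21 2034

Gaps: 2, 5, 2, 5, 2, 5 days — not constant, but cyclic with period 2.
The events fall on every Tuesday and Thursday.
Next Thursday: Mar 16 2034.
Next Tuesday: Mar 21 2034.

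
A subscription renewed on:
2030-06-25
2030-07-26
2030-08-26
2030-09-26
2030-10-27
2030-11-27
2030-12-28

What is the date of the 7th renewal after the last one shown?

2031-08-02

Gaps between consecutive events: 31, 31, 31, 31, 31, 31 days — a constant 31-day interval.
2030-12-28 + 31 days = 2031-01-28.
2031-01-28 + 31 days = 2031-02-28.
2031-02-28 + 31 days = 2031-03-31.
2031-03-31 + 31 days = 2031-05-01.
2031-05-01 + 31 days = 2031-06-01.
2031-06-01 + 31 days = 2031-07-02.
2031-07-02 + 31 days = 2031-08-02.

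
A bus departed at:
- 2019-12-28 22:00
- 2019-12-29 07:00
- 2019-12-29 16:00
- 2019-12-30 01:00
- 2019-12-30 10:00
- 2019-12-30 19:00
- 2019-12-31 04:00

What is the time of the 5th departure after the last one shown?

2020-01-02 01:00

The interval is a steady 9 hours (9, 9, 9, 9, 9, 9).
2019-12-31 04:00 + 9 h = 2019-12-31 13:00.
2019-12-31 13:00 + 9 h = 2019-12-31 22:00.
2019-12-31 22:00 + 9 h = 2020-01-01 07:00.
2020-01-01 07:00 + 9 h = 2020-01-01 16:00.
2020-01-01 16:00 + 9 h = 2020-01-02 01:00.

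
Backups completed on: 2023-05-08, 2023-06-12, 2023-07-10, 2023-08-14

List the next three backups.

These are Mondays at 28- or 35-day spacing (35, 28, 35).
The pattern: 2nd Monday of the month.
2nd Monday of September 2023: 2023-09-11.
October 2023 — 2nd Monday is 2023-10-09.
2nd Monday of November 2023: 2023-11-13.

2023-09-11, 2023-10-09, 2023-11-13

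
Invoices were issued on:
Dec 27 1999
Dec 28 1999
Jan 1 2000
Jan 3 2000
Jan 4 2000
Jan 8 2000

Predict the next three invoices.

Every event lands on a Monday or Tuesday or Saturday (gaps cycle 1, 4, 2, 1, 4).
So the schedule is: every Monday, Tuesday and Saturday.
Next Monday: Jan 10 2000.
The following Tuesday is Jan 11 2000.
Next Saturday: Jan 15 2000.

Jan 10 2000, Jan 11 2000, Jan 15 2000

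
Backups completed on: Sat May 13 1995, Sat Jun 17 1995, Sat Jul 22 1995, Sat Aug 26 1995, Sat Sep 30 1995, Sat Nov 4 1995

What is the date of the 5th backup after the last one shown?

Sat Apr 27 1996

The spacing is 35, 35, 35, 35, 35 days — always 35 days.
Sat Nov 4 1995 + 35 days = Sat Dec 9 1995.
Sat Dec 9 1995 + 35 days = Sat Jan 13 1996.
Sat Jan 13 1996 + 35 days = Sat Feb 17 1996.
Sat Feb 17 1996 + 35 days = Sat Mar 23 1996.
Sat Mar 23 1996 + 35 days = Sat Apr 27 1996.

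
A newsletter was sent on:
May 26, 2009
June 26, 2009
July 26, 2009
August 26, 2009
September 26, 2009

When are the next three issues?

The day-of-month is always 26 (31, 30, 31, 31 days between events).
So this recurs on the 26th of each month.
October 2009: October 26, 2009.
Next: November 2009 → November 26, 2009.
Next: December 2009 → December 26, 2009.

October 26, 2009; November 26, 2009; December 26, 2009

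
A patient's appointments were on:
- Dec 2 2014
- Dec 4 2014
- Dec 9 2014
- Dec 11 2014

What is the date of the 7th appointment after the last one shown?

Gaps: 2, 5, 2 days — not constant, but cyclic with period 2.
The events fall on every Tuesday and Thursday.
The following Tuesday is Dec 16 2014.
Next Thursday: Dec 18 2014.
The following Tuesday is Dec 23 2014.
The following Thursday is Dec 25 2014.
Next Tuesday: Dec 30 2014.
Next Thursday: Jan 1 2015.
Next Tuesday: Jan 6 2015.

Jan 6 2015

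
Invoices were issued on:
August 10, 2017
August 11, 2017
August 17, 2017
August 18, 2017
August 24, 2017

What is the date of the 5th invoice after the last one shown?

September 8, 2017

Gaps: 1, 6, 1, 6 days — not constant, but cyclic with period 2.
The events fall on every Thursday and Friday.
The following Friday is August 25, 2017.
Next Thursday: August 31, 2017.
Next Friday: September 1, 2017.
The following Thursday is September 7, 2017.
The following Friday is September 8, 2017.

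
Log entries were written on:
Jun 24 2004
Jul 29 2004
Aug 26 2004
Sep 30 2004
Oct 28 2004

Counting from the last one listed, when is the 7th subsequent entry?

These are Thursdays with 35, 28, 35, 28-day gaps.
Each is the final Thursday of its month — Jul 29 2004 is past the 28th, so '4th Thursday' doesn't fit.
Last Thursday of November 2004: Nov 25 2004.
December 2004 ends with Thursday Dec 30 2004.
Last Thursday of January 2005: Jan 27 2005.
February 2005 ends with Thursday Feb 24 2005.
March 2005 ends with Thursday Mar 31 2005.
Last Thursday of April 2005: Apr 28 2005.
May 2005 ends with Thursday May 26 2005.

May 26 2005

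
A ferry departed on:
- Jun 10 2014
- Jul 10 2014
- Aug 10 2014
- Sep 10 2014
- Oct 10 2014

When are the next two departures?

Nov 10 2014, Dec 10 2014

The day-of-month is always 10 (30, 31, 31, 30 days between events).
So this recurs on the 10th of each month.
Next: November 2014 → Nov 10 2014.
Next: December 2014 → Dec 10 2014.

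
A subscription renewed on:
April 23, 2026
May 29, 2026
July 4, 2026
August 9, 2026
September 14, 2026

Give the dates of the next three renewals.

Every event comes 36 days after the last (36, 36, 36, 36).
September 14, 2026 + 36 days = October 20, 2026.
October 20, 2026 + 36 days = November 25, 2026.
November 25, 2026 + 36 days = December 31, 2026.

October 20, 2026; November 25, 2026; December 31, 2026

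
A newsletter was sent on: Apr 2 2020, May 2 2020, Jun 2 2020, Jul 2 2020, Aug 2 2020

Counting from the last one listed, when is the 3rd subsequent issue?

Gaps: 30, 31, 30, 31 days — not constant. Every event is on the 2nd of the month.
Pattern: the 2nd of each month.
Next: September 2020 → Sep 2 2020.
Next: October 2020 → Oct 2 2020.
Next: November 2020 → Nov 2 2020.

Nov 2 2020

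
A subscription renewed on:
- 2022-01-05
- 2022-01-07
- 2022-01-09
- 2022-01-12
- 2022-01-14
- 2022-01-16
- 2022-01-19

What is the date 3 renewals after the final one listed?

Gaps: 2, 2, 3, 2, 2, 3 days — not constant, but cyclic with period 3.
The events fall on every Wednesday, Friday and Sunday.
The following Friday is 2022-01-21.
Next Sunday: 2022-01-23.
The following Wednesday is 2022-01-26.

2022-01-26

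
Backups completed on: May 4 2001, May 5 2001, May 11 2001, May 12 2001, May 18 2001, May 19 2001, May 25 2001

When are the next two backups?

May 26 2001, Jun 1 2001

The gap pattern 1, 6, 1, 6, 1, 6 repeats every 2 events.
These are the Fridays and Saturdays of each week.
Next Saturday: May 26 2001.
Next Friday: Jun 1 2001.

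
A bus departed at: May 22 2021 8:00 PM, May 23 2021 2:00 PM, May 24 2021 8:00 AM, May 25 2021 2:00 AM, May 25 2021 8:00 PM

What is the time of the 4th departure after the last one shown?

May 28 2021 8:00 PM

The interval is a steady 18 hours (18, 18, 18, 18).
May 25 2021 8:00 PM + 18 h = May 26 2021 2:00 PM.
May 26 2021 2:00 PM + 18 h = May 27 2021 8:00 AM.
May 27 2021 8:00 AM + 18 h = May 28 2021 2:00 AM.
May 28 2021 2:00 AM + 18 h = May 28 2021 8:00 PM.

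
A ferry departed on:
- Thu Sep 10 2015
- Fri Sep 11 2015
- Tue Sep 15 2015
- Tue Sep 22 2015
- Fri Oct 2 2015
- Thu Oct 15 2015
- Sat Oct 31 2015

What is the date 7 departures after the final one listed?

Intervals are 1, 4, 7, 10, 13, 16 days — an arithmetic progression with common difference 3.
Next gap: 19 days. Sat Oct 31 2015 + 19 days = Thu Nov 19 2015.
Next gap: 22 days. Thu Nov 19 2015 + 22 days = Fri Dec 11 2015.
Next gap: 25 days. Fri Dec 11 2015 + 25 days = Tue Jan 5 2016.
Next gap: 28 days. Tue Jan 5 2016 + 28 days = Tue Feb 2 2016.
Next gap: 31 days. Tue Feb 2 2016 + 31 days = Fri Mar 4 2016.
Next gap: 34 days. Fri Mar 4 2016 + 34 days = Thu Apr 7 2016.
Next gap: 37 days. Thu Apr 7 2016 + 37 days = Sat May 14 2016.

Sat May 14 2016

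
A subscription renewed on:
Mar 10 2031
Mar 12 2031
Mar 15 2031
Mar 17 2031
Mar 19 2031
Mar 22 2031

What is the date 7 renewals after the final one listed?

Apr 7 2031

Gaps: 2, 3, 2, 2, 3 days — not constant, but cyclic with period 3.
The events fall on every Monday, Wednesday and Saturday.
The following Monday is Mar 24 2031.
Next Wednesday: Mar 26 2031.
The following Saturday is Mar 29 2031.
Next Monday: Mar 31 2031.
The following Wednesday is Apr 2 2031.
Next Saturday: Apr 5 2031.
The following Monday is Apr 7 2031.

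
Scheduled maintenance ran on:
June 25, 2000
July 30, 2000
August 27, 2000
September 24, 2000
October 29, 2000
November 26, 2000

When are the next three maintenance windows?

December 31, 2000; January 28, 2001; February 25, 2001

All Sundays; the gaps (35, 28, 28, 35, 28) vary with month length.
This is the last Sunday of each month.
December 2000 ends with Sunday December 31, 2000.
Last Sunday of January 2001: January 28, 2001.
February 2001 ends with Sunday February 25, 2001.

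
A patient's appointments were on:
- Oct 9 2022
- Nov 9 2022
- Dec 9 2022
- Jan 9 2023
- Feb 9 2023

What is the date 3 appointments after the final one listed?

The day-of-month is always 9 (31, 30, 31, 31 days between events).
So this recurs on the 9th of each month.
March 2023: Mar 9 2023.
April 2023: Apr 9 2023.
May 2023: May 9 2023.

May 9 2023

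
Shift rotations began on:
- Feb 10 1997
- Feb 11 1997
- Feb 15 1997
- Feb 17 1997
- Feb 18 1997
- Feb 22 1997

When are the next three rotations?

Every event lands on a Monday or Tuesday or Saturday (gaps cycle 1, 4, 2, 1, 4).
So the schedule is: every Monday, Tuesday and Saturday.
Next Monday: Feb 24 1997.
Next Tuesday: Feb 25 1997.
The following Saturday is Mar 1 1997.

Feb 24 1997, Feb 25 1997, Mar 1 1997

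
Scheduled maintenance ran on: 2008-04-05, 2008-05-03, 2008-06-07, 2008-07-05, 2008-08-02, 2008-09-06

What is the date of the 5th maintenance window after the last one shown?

These are Saturdays at 28- or 35-day spacing (28, 35, 28, 28, 35).
The pattern: 1st Saturday of the month.
October 2008 — 1st Saturday is 2008-10-04.
November 2008 — 1st Saturday is 2008-11-01.
December 2008 — 1st Saturday is 2008-12-06.
1st Saturday of January 2009: 2009-01-03.
February 2009 — 1st Saturday is 2009-02-07.

2009-02-07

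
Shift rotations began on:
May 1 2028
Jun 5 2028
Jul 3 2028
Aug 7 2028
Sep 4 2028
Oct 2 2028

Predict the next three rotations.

Nov 6 2028, Dec 4 2028, Jan 1 2029

These are Mondays at 28- or 35-day spacing (35, 28, 35, 28, 28).
The pattern: 1st Monday of the month.
November 2028 — 1st Monday is Nov 6 2028.
December 2028 — 1st Monday is Dec 4 2028.
January 2029 — 1st Monday is Jan 1 2029.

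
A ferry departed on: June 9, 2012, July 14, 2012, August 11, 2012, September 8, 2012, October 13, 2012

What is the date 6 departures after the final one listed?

Gaps: 35, 28, 28, 35 days — a mix of 28 and 35. Every date is a Saturday.
Each is the 2nd Saturday of its month.
November 2012 — 2nd Saturday is November 10, 2012.
2nd Saturday of December 2012: December 8, 2012.
2nd Saturday of January 2013: January 12, 2013.
February 2013 — 2nd Saturday is February 9, 2013.
March 2013 — 2nd Saturday is March 9, 2013.
2nd Saturday of April 2013: April 13, 2013.

April 13, 2013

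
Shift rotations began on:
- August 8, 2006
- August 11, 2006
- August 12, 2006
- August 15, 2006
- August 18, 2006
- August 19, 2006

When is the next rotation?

August 22, 2006

Gaps: 3, 1, 3, 3, 1 days — not constant, but cyclic with period 3.
The events fall on every Tuesday, Friday and Saturday.
Next Tuesday: August 22, 2006.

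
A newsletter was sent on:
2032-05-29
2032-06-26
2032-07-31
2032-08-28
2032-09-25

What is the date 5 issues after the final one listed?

2033-02-26

Every date is a Saturday; gaps 28, 35, 28, 28 days.
Each is the last Saturday of its month (at least one falls on the 29th or later, ruling out '4th Saturday').
October 2032 ends with Saturday 2032-10-30.
November 2032 ends with Saturday 2032-11-27.
December 2032 ends with Saturday 2032-12-25.
January 2033 ends with Saturday 2033-01-29.
February 2033 ends with Saturday 2033-02-26.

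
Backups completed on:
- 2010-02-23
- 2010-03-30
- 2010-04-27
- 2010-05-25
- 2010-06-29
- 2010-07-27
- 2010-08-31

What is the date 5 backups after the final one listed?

2011-01-25

Every date is a Tuesday; gaps 35, 28, 28, 35, 28, 35 days.
Each is the last Tuesday of its month (at least one falls on the 29th or later, ruling out '4th Tuesday').
Last Tuesday of September 2010: 2010-09-28.
Last Tuesday of October 2010: 2010-10-26.
November 2010 ends with Tuesday 2010-11-30.
Last Tuesday of December 2010: 2010-12-28.
Last Tuesday of January 2011: 2011-01-25.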